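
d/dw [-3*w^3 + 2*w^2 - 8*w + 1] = -9*w^2 + 4*w - 8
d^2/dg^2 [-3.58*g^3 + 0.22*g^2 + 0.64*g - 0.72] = 0.44 - 21.48*g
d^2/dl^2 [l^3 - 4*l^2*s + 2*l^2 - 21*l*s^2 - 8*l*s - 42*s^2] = 6*l - 8*s + 4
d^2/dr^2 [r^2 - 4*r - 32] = 2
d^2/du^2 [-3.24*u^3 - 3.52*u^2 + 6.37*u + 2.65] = -19.44*u - 7.04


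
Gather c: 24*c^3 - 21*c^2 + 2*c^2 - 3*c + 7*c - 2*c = 24*c^3 - 19*c^2 + 2*c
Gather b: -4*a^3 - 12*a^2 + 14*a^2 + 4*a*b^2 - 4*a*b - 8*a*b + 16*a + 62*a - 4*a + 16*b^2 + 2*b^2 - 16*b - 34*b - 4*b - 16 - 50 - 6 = -4*a^3 + 2*a^2 + 74*a + b^2*(4*a + 18) + b*(-12*a - 54) - 72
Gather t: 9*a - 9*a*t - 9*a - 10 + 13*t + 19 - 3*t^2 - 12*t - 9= -3*t^2 + t*(1 - 9*a)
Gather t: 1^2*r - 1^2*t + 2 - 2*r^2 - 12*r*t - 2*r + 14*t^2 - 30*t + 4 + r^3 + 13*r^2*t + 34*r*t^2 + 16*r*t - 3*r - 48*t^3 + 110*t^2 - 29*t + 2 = r^3 - 2*r^2 - 4*r - 48*t^3 + t^2*(34*r + 124) + t*(13*r^2 + 4*r - 60) + 8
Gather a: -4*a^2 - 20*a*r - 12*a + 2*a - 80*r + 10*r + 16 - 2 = -4*a^2 + a*(-20*r - 10) - 70*r + 14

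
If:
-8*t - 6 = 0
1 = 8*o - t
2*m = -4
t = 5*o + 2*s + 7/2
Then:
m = -2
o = 1/32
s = -141/64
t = -3/4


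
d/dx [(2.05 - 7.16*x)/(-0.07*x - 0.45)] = (0.235585*x + 1.514475)/(0.07*x + 0.45)^3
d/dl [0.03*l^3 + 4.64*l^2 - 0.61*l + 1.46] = 0.09*l^2 + 9.28*l - 0.61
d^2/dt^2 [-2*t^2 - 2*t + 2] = -4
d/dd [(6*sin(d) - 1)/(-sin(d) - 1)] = -7*cos(d)/(sin(d) + 1)^2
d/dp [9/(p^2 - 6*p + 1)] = 18*(3 - p)/(p^2 - 6*p + 1)^2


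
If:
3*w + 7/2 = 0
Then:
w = -7/6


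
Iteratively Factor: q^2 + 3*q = (q + 3)*(q)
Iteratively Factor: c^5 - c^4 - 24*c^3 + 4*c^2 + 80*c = (c)*(c^4 - c^3 - 24*c^2 + 4*c + 80) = c*(c - 2)*(c^3 + c^2 - 22*c - 40) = c*(c - 5)*(c - 2)*(c^2 + 6*c + 8) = c*(c - 5)*(c - 2)*(c + 2)*(c + 4)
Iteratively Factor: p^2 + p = (p)*(p + 1)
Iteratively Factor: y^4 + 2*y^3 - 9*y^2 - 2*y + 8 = (y + 1)*(y^3 + y^2 - 10*y + 8) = (y + 1)*(y + 4)*(y^2 - 3*y + 2) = (y - 1)*(y + 1)*(y + 4)*(y - 2)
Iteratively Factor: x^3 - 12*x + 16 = (x + 4)*(x^2 - 4*x + 4) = (x - 2)*(x + 4)*(x - 2)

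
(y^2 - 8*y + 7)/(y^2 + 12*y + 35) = (y^2 - 8*y + 7)/(y^2 + 12*y + 35)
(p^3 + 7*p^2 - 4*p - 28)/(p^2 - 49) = (p^2 - 4)/(p - 7)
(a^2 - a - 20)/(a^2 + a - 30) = (a + 4)/(a + 6)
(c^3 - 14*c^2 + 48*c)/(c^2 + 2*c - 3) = c*(c^2 - 14*c + 48)/(c^2 + 2*c - 3)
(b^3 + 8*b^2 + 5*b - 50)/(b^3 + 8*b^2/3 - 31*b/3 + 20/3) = 3*(b^2 + 3*b - 10)/(3*b^2 - 7*b + 4)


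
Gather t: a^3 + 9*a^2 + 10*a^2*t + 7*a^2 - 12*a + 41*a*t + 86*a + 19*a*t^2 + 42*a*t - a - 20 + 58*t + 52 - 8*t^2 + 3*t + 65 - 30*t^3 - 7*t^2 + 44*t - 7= a^3 + 16*a^2 + 73*a - 30*t^3 + t^2*(19*a - 15) + t*(10*a^2 + 83*a + 105) + 90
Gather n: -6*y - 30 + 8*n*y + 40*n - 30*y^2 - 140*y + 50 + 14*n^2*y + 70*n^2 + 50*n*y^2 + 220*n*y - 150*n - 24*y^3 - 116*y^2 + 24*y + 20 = n^2*(14*y + 70) + n*(50*y^2 + 228*y - 110) - 24*y^3 - 146*y^2 - 122*y + 40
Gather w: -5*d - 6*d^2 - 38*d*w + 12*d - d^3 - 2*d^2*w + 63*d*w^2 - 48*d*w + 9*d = -d^3 - 6*d^2 + 63*d*w^2 + 16*d + w*(-2*d^2 - 86*d)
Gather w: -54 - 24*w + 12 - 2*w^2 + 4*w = -2*w^2 - 20*w - 42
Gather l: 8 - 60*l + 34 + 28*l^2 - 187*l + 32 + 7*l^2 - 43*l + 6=35*l^2 - 290*l + 80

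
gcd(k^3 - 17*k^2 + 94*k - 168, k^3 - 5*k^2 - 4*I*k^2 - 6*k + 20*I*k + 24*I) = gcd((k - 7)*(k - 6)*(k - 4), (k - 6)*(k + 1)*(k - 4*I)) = k - 6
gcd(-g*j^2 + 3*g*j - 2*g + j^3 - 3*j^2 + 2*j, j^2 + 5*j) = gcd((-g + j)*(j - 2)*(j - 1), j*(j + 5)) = 1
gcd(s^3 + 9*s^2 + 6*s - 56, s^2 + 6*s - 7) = s + 7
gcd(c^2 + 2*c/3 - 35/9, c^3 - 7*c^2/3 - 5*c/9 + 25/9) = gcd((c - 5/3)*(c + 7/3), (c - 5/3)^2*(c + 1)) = c - 5/3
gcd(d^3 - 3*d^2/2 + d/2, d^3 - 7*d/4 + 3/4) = d^2 - 3*d/2 + 1/2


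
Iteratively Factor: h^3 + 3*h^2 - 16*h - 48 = (h - 4)*(h^2 + 7*h + 12) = (h - 4)*(h + 4)*(h + 3)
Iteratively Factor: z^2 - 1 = (z - 1)*(z + 1)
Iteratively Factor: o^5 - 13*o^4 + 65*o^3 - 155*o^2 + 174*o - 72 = (o - 2)*(o^4 - 11*o^3 + 43*o^2 - 69*o + 36) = (o - 4)*(o - 2)*(o^3 - 7*o^2 + 15*o - 9) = (o - 4)*(o - 3)*(o - 2)*(o^2 - 4*o + 3) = (o - 4)*(o - 3)*(o - 2)*(o - 1)*(o - 3)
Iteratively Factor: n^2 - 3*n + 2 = (n - 2)*(n - 1)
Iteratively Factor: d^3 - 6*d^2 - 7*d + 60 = (d - 4)*(d^2 - 2*d - 15) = (d - 5)*(d - 4)*(d + 3)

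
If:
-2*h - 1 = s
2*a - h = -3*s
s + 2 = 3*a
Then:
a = 13/25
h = -7/25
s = -11/25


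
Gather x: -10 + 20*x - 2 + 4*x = 24*x - 12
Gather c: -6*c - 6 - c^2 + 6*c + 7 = 1 - c^2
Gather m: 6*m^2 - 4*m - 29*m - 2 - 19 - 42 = 6*m^2 - 33*m - 63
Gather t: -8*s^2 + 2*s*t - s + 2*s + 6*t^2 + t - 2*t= -8*s^2 + s + 6*t^2 + t*(2*s - 1)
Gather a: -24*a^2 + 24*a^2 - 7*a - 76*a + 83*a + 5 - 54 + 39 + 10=0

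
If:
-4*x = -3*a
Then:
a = 4*x/3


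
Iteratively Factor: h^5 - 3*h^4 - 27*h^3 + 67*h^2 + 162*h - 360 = (h - 2)*(h^4 - h^3 - 29*h^2 + 9*h + 180) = (h - 3)*(h - 2)*(h^3 + 2*h^2 - 23*h - 60) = (h - 3)*(h - 2)*(h + 3)*(h^2 - h - 20) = (h - 5)*(h - 3)*(h - 2)*(h + 3)*(h + 4)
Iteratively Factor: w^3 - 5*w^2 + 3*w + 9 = (w + 1)*(w^2 - 6*w + 9) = (w - 3)*(w + 1)*(w - 3)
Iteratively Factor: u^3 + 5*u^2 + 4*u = (u + 4)*(u^2 + u) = (u + 1)*(u + 4)*(u)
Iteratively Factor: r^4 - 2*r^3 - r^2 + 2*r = (r)*(r^3 - 2*r^2 - r + 2) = r*(r + 1)*(r^2 - 3*r + 2) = r*(r - 1)*(r + 1)*(r - 2)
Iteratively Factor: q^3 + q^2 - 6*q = (q)*(q^2 + q - 6) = q*(q - 2)*(q + 3)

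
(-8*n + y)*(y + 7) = -8*n*y - 56*n + y^2 + 7*y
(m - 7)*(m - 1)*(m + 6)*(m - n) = m^4 - m^3*n - 2*m^3 + 2*m^2*n - 41*m^2 + 41*m*n + 42*m - 42*n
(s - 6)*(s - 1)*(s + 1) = s^3 - 6*s^2 - s + 6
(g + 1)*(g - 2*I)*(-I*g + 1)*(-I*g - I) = -g^4 - 2*g^3 + I*g^3 - 3*g^2 + 2*I*g^2 - 4*g + I*g - 2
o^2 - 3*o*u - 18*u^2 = (o - 6*u)*(o + 3*u)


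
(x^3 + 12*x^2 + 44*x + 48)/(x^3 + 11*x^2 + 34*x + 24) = (x + 2)/(x + 1)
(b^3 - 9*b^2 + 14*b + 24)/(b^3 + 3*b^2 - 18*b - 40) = (b^2 - 5*b - 6)/(b^2 + 7*b + 10)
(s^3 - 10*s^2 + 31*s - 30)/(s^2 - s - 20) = (s^2 - 5*s + 6)/(s + 4)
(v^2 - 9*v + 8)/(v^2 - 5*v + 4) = (v - 8)/(v - 4)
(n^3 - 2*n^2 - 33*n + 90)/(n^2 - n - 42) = (n^2 - 8*n + 15)/(n - 7)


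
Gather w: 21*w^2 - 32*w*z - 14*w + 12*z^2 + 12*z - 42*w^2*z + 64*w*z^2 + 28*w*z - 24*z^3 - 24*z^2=w^2*(21 - 42*z) + w*(64*z^2 - 4*z - 14) - 24*z^3 - 12*z^2 + 12*z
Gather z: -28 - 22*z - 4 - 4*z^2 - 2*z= -4*z^2 - 24*z - 32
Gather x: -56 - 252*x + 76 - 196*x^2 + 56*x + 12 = -196*x^2 - 196*x + 32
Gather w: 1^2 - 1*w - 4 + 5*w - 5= 4*w - 8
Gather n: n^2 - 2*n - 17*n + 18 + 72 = n^2 - 19*n + 90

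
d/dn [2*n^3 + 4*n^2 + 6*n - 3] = 6*n^2 + 8*n + 6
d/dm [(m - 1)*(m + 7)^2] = (m + 7)*(3*m + 5)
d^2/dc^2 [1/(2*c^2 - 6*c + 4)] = (-c^2 + 3*c + (2*c - 3)^2 - 2)/(c^2 - 3*c + 2)^3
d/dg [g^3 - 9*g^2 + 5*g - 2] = 3*g^2 - 18*g + 5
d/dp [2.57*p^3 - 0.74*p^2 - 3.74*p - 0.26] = 7.71*p^2 - 1.48*p - 3.74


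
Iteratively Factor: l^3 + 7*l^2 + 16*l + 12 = (l + 3)*(l^2 + 4*l + 4) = (l + 2)*(l + 3)*(l + 2)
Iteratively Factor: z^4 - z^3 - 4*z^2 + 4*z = (z + 2)*(z^3 - 3*z^2 + 2*z) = (z - 2)*(z + 2)*(z^2 - z) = (z - 2)*(z - 1)*(z + 2)*(z)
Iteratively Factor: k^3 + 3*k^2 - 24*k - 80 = (k + 4)*(k^2 - k - 20) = (k + 4)^2*(k - 5)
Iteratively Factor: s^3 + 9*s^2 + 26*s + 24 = (s + 2)*(s^2 + 7*s + 12) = (s + 2)*(s + 3)*(s + 4)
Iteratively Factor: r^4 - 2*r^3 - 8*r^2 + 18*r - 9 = (r - 3)*(r^3 + r^2 - 5*r + 3) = (r - 3)*(r + 3)*(r^2 - 2*r + 1) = (r - 3)*(r - 1)*(r + 3)*(r - 1)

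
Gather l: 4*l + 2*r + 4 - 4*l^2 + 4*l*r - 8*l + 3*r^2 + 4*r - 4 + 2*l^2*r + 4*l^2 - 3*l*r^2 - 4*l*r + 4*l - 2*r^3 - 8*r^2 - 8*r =2*l^2*r - 3*l*r^2 - 2*r^3 - 5*r^2 - 2*r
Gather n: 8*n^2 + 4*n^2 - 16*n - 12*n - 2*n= 12*n^2 - 30*n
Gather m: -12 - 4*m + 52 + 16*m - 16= 12*m + 24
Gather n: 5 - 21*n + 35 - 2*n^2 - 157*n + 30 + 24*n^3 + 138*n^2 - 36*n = 24*n^3 + 136*n^2 - 214*n + 70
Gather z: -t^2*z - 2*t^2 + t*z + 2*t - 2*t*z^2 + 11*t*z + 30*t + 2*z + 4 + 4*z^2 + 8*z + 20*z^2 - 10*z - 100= -2*t^2 + 32*t + z^2*(24 - 2*t) + z*(-t^2 + 12*t) - 96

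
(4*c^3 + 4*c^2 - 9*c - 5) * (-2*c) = -8*c^4 - 8*c^3 + 18*c^2 + 10*c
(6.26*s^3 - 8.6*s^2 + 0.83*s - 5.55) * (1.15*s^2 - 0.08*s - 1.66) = 7.199*s^5 - 10.3908*s^4 - 8.7491*s^3 + 7.8271*s^2 - 0.9338*s + 9.213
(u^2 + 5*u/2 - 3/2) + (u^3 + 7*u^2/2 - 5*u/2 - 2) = u^3 + 9*u^2/2 - 7/2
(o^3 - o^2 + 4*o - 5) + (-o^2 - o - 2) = o^3 - 2*o^2 + 3*o - 7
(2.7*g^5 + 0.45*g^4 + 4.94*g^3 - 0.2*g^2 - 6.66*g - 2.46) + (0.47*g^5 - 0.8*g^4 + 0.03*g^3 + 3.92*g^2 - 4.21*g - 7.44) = 3.17*g^5 - 0.35*g^4 + 4.97*g^3 + 3.72*g^2 - 10.87*g - 9.9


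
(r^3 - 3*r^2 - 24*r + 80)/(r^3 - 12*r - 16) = (r^2 + r - 20)/(r^2 + 4*r + 4)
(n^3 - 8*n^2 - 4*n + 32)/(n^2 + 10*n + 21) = (n^3 - 8*n^2 - 4*n + 32)/(n^2 + 10*n + 21)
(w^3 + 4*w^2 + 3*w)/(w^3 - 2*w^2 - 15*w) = (w + 1)/(w - 5)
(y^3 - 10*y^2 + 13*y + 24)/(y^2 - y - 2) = (y^2 - 11*y + 24)/(y - 2)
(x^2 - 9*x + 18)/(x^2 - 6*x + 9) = (x - 6)/(x - 3)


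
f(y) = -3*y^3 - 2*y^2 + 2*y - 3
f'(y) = -9*y^2 - 4*y + 2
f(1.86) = -25.50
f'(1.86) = -36.58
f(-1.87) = 5.88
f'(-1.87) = -21.99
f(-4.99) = 309.97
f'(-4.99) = -202.14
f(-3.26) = 73.16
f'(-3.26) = -80.61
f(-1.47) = -0.73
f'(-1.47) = -11.57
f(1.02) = -6.22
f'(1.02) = -11.44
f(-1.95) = 7.74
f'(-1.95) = -24.42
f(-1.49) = -0.50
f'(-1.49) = -12.02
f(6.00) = -711.00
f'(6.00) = -346.00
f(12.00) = -5451.00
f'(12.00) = -1342.00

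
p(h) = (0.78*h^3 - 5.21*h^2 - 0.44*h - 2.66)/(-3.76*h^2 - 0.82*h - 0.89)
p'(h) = (7.52*h + 0.82)*(0.78*h^3 - 5.21*h^2 - 0.44*h - 2.66)/(-3.76*h^2 - 0.82*h - 0.89)^2 + (2.34*h^2 - 10.42*h - 0.44)/(-3.76*h^2 - 0.82*h - 0.89) = (-2.9328*h^4 - 1.2792*h^3 + 0.5352*h^2 - 10.7294*h - 1.7896)/(14.1376*h^4 + 6.1664*h^3 + 7.3652*h^2 + 1.4596*h + 0.7921)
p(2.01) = 1.03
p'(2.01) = -0.25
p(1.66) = 1.12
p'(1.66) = -0.29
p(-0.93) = 2.19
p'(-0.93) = 0.66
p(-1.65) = 2.01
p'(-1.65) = 0.01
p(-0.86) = 2.24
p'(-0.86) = 0.80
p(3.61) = 0.67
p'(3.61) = -0.21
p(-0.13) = 3.18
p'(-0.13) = -0.53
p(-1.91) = 2.01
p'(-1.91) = -0.06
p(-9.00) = 3.32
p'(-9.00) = -0.20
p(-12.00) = 3.94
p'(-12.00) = -0.21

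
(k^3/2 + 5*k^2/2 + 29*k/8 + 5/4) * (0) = 0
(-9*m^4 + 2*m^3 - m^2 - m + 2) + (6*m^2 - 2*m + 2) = -9*m^4 + 2*m^3 + 5*m^2 - 3*m + 4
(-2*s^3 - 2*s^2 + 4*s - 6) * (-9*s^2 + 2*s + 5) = 18*s^5 + 14*s^4 - 50*s^3 + 52*s^2 + 8*s - 30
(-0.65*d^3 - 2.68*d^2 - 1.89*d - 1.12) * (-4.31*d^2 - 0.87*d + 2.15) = 2.8015*d^5 + 12.1163*d^4 + 9.08*d^3 + 0.7095*d^2 - 3.0891*d - 2.408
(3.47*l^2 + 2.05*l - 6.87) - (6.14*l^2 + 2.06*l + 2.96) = -2.67*l^2 - 0.0100000000000002*l - 9.83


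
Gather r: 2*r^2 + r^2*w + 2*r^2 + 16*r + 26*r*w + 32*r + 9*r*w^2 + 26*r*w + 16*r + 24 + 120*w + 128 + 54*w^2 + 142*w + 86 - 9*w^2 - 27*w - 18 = r^2*(w + 4) + r*(9*w^2 + 52*w + 64) + 45*w^2 + 235*w + 220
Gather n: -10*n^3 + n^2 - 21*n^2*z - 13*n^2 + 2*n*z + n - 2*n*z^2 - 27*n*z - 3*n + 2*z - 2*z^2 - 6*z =-10*n^3 + n^2*(-21*z - 12) + n*(-2*z^2 - 25*z - 2) - 2*z^2 - 4*z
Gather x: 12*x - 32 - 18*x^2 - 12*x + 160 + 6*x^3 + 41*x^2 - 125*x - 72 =6*x^3 + 23*x^2 - 125*x + 56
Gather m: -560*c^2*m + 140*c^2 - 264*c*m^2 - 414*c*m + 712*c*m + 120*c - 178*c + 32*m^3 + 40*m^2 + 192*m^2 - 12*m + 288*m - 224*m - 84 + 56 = 140*c^2 - 58*c + 32*m^3 + m^2*(232 - 264*c) + m*(-560*c^2 + 298*c + 52) - 28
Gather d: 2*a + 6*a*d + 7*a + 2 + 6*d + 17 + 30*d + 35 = 9*a + d*(6*a + 36) + 54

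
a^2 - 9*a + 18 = (a - 6)*(a - 3)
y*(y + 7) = y^2 + 7*y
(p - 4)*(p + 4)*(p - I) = p^3 - I*p^2 - 16*p + 16*I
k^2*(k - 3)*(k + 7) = k^4 + 4*k^3 - 21*k^2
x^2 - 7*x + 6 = (x - 6)*(x - 1)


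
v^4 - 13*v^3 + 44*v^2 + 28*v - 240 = (v - 6)*(v - 5)*(v - 4)*(v + 2)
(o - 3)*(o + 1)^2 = o^3 - o^2 - 5*o - 3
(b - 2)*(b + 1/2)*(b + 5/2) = b^3 + b^2 - 19*b/4 - 5/2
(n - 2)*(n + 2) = n^2 - 4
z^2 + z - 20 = (z - 4)*(z + 5)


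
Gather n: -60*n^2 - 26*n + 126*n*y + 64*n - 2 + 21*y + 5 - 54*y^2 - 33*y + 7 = -60*n^2 + n*(126*y + 38) - 54*y^2 - 12*y + 10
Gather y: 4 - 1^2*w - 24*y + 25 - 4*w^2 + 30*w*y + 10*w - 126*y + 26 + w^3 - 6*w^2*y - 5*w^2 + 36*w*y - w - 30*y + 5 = w^3 - 9*w^2 + 8*w + y*(-6*w^2 + 66*w - 180) + 60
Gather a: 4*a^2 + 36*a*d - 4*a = 4*a^2 + a*(36*d - 4)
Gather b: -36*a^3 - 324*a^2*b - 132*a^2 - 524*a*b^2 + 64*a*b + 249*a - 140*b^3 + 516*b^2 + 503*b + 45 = -36*a^3 - 132*a^2 + 249*a - 140*b^3 + b^2*(516 - 524*a) + b*(-324*a^2 + 64*a + 503) + 45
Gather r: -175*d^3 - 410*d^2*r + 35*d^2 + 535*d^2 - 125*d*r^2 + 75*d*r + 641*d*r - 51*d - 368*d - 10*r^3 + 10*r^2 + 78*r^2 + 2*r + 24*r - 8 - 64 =-175*d^3 + 570*d^2 - 419*d - 10*r^3 + r^2*(88 - 125*d) + r*(-410*d^2 + 716*d + 26) - 72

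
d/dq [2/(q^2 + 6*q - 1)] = 4*(-q - 3)/(q^2 + 6*q - 1)^2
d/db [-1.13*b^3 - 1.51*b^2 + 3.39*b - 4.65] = -3.39*b^2 - 3.02*b + 3.39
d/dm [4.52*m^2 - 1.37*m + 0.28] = 9.04*m - 1.37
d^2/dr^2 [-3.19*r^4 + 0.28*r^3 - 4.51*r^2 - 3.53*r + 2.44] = -38.28*r^2 + 1.68*r - 9.02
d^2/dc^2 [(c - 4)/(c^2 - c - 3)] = 2*((5 - 3*c)*(-c^2 + c + 3) - (c - 4)*(2*c - 1)^2)/(-c^2 + c + 3)^3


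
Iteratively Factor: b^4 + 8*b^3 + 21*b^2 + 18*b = (b + 2)*(b^3 + 6*b^2 + 9*b) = b*(b + 2)*(b^2 + 6*b + 9) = b*(b + 2)*(b + 3)*(b + 3)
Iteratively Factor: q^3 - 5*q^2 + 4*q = (q - 4)*(q^2 - q) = (q - 4)*(q - 1)*(q)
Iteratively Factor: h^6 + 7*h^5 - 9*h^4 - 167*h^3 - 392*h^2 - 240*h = (h + 4)*(h^5 + 3*h^4 - 21*h^3 - 83*h^2 - 60*h) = (h + 3)*(h + 4)*(h^4 - 21*h^2 - 20*h) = h*(h + 3)*(h + 4)*(h^3 - 21*h - 20) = h*(h + 1)*(h + 3)*(h + 4)*(h^2 - h - 20) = h*(h - 5)*(h + 1)*(h + 3)*(h + 4)*(h + 4)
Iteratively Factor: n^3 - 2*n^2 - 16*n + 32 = (n - 2)*(n^2 - 16) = (n - 2)*(n + 4)*(n - 4)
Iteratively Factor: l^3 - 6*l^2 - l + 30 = (l - 3)*(l^2 - 3*l - 10) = (l - 5)*(l - 3)*(l + 2)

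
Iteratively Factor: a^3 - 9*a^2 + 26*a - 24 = (a - 4)*(a^2 - 5*a + 6) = (a - 4)*(a - 3)*(a - 2)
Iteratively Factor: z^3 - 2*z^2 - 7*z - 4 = (z + 1)*(z^2 - 3*z - 4) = (z + 1)^2*(z - 4)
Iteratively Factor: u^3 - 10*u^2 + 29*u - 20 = (u - 5)*(u^2 - 5*u + 4) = (u - 5)*(u - 1)*(u - 4)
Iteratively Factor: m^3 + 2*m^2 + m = (m + 1)*(m^2 + m) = (m + 1)^2*(m)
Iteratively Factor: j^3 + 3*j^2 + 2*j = (j)*(j^2 + 3*j + 2) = j*(j + 2)*(j + 1)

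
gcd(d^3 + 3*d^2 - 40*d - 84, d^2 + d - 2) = d + 2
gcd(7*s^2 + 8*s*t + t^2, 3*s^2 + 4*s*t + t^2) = s + t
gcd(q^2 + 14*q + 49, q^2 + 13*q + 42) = q + 7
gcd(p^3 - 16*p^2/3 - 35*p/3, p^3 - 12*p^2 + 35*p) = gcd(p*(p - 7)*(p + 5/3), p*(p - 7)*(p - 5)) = p^2 - 7*p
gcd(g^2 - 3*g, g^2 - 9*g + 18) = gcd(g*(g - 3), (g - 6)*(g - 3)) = g - 3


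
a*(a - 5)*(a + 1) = a^3 - 4*a^2 - 5*a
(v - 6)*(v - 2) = v^2 - 8*v + 12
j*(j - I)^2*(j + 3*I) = j^4 + I*j^3 + 5*j^2 - 3*I*j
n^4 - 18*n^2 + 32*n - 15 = (n - 3)*(n - 1)^2*(n + 5)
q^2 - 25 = (q - 5)*(q + 5)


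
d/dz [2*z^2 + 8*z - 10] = 4*z + 8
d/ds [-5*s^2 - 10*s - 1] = -10*s - 10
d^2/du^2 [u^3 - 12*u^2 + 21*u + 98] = 6*u - 24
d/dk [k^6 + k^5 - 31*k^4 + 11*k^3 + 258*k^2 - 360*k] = 6*k^5 + 5*k^4 - 124*k^3 + 33*k^2 + 516*k - 360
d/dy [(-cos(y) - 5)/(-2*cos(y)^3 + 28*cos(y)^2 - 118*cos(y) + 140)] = (-277*cos(y) + cos(2*y) + cos(3*y) + 731)*sin(y)/(4*(cos(y)^3 - 14*cos(y)^2 + 59*cos(y) - 70)^2)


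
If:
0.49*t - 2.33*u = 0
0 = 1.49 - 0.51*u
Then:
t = 13.89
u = 2.92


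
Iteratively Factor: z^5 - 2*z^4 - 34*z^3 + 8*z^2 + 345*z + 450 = (z + 3)*(z^4 - 5*z^3 - 19*z^2 + 65*z + 150) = (z - 5)*(z + 3)*(z^3 - 19*z - 30) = (z - 5)^2*(z + 3)*(z^2 + 5*z + 6) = (z - 5)^2*(z + 2)*(z + 3)*(z + 3)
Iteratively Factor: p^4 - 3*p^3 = (p)*(p^3 - 3*p^2) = p*(p - 3)*(p^2) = p^2*(p - 3)*(p)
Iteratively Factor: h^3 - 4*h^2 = (h)*(h^2 - 4*h) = h*(h - 4)*(h)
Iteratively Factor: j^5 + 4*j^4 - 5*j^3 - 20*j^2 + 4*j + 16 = (j + 2)*(j^4 + 2*j^3 - 9*j^2 - 2*j + 8) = (j + 2)*(j + 4)*(j^3 - 2*j^2 - j + 2) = (j + 1)*(j + 2)*(j + 4)*(j^2 - 3*j + 2) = (j - 1)*(j + 1)*(j + 2)*(j + 4)*(j - 2)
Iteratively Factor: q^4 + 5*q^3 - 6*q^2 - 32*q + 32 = (q - 1)*(q^3 + 6*q^2 - 32) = (q - 1)*(q + 4)*(q^2 + 2*q - 8) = (q - 2)*(q - 1)*(q + 4)*(q + 4)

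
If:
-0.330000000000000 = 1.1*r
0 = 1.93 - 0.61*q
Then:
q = 3.16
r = -0.30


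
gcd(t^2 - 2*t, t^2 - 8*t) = t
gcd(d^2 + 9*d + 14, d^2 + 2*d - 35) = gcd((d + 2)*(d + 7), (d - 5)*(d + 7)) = d + 7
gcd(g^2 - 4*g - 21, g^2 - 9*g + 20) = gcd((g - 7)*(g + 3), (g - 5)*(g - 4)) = 1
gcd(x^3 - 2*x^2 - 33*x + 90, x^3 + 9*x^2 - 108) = x^2 + 3*x - 18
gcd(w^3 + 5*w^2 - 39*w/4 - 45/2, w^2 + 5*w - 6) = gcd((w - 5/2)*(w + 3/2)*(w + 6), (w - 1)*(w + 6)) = w + 6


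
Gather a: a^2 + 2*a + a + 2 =a^2 + 3*a + 2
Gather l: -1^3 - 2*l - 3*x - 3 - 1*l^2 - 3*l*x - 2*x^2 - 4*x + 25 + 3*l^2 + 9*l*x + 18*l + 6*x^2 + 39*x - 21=2*l^2 + l*(6*x + 16) + 4*x^2 + 32*x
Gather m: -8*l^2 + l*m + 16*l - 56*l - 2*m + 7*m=-8*l^2 - 40*l + m*(l + 5)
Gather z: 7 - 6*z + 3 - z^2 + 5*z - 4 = -z^2 - z + 6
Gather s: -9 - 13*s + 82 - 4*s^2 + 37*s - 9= -4*s^2 + 24*s + 64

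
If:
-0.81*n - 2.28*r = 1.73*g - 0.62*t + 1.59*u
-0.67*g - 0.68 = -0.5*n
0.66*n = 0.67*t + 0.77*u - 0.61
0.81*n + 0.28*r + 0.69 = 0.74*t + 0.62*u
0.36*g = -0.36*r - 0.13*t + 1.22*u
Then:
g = 1.06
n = 2.79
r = -1.13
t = 3.28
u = 0.33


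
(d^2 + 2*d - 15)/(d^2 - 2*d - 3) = (d + 5)/(d + 1)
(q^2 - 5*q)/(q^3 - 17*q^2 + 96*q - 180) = q/(q^2 - 12*q + 36)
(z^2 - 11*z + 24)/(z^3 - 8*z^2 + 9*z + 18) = (z - 8)/(z^2 - 5*z - 6)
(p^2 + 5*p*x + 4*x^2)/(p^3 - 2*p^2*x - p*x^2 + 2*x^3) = (p + 4*x)/(p^2 - 3*p*x + 2*x^2)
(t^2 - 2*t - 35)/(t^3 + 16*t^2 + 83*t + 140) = (t - 7)/(t^2 + 11*t + 28)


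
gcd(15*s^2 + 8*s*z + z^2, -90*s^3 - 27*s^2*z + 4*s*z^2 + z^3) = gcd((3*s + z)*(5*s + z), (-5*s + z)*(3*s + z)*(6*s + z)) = 3*s + z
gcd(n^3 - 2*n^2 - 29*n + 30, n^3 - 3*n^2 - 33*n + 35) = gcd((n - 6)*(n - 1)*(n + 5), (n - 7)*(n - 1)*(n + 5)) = n^2 + 4*n - 5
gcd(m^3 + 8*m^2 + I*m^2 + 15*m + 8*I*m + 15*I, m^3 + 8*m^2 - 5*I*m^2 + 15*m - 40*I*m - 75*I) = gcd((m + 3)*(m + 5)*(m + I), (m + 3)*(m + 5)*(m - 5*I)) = m^2 + 8*m + 15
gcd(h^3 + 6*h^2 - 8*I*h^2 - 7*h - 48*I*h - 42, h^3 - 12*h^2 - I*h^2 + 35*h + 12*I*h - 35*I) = h - I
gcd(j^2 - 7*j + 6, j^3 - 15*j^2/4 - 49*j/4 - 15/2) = j - 6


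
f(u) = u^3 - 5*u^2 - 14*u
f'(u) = 3*u^2 - 10*u - 14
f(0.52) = -8.49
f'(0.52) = -18.39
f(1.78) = -35.12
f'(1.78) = -22.29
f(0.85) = -14.90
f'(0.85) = -20.33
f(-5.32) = -217.60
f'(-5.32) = 124.11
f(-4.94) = -173.41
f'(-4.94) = 108.61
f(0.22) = -3.31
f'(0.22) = -16.05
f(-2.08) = -1.51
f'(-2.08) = 19.78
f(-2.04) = -0.74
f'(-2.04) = 18.88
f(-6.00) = -312.00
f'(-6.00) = 154.00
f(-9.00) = -1008.00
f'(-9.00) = 319.00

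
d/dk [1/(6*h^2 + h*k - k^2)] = (-h + 2*k)/(6*h^2 + h*k - k^2)^2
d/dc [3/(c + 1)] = -3/(c + 1)^2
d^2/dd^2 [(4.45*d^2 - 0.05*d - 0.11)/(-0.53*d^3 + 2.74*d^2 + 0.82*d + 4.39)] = (-2.50001*d^6 + 0.084270000000032*d^5 - 11.668692*d^4 - 126.718542*d^3 + 327.22782*d^2 - 0.590069999999996*d - 174.380034)/(0.148877*d^9 - 2.308998*d^8 + 11.24607*d^7 - 17.125453*d^6 + 20.851368*d^5 - 92.954856*d^4 - 29.089441*d^3 - 167.27217*d^2 - 47.409366*d - 84.604519)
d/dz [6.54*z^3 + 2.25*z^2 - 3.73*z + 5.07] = 19.62*z^2 + 4.5*z - 3.73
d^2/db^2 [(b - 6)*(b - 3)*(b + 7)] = 6*b - 4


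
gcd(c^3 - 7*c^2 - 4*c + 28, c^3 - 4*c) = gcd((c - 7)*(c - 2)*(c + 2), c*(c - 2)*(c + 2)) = c^2 - 4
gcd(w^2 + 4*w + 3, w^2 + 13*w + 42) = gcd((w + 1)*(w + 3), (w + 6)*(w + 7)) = 1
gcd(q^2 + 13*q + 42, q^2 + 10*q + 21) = q + 7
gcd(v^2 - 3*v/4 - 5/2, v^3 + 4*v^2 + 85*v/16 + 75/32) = v + 5/4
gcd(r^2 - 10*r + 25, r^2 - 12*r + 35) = r - 5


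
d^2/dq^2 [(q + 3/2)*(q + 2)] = 2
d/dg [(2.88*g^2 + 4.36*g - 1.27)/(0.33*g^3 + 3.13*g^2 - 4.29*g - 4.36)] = (-0.9504*g^4 - 2.8776*g^3 - 24.7447*g^2 - 17.1634*g - 24.4579)/(0.1089*g^6 + 2.0658*g^5 + 6.9655*g^4 - 29.733*g^3 - 8.8895*g^2 + 37.4088*g + 19.0096)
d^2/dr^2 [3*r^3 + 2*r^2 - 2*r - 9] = 18*r + 4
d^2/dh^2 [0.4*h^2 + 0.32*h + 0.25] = 0.800000000000000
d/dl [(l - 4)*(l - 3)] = 2*l - 7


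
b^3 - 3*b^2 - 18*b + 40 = (b - 5)*(b - 2)*(b + 4)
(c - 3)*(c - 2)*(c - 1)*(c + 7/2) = c^4 - 5*c^3/2 - 10*c^2 + 65*c/2 - 21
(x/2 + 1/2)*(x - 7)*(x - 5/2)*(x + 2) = x^4/2 - 13*x^3/4 - 9*x^2/2 + 67*x/4 + 35/2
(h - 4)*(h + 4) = h^2 - 16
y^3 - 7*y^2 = y^2*(y - 7)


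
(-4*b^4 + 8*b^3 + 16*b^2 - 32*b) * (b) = -4*b^5 + 8*b^4 + 16*b^3 - 32*b^2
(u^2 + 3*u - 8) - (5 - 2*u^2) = 3*u^2 + 3*u - 13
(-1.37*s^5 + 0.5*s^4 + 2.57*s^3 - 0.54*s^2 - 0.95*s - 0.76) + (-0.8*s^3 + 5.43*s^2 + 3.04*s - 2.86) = -1.37*s^5 + 0.5*s^4 + 1.77*s^3 + 4.89*s^2 + 2.09*s - 3.62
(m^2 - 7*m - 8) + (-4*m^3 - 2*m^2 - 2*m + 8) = -4*m^3 - m^2 - 9*m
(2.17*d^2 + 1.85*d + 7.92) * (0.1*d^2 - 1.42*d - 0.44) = 0.217*d^4 - 2.8964*d^3 - 2.7898*d^2 - 12.0604*d - 3.4848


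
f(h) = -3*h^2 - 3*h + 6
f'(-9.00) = 51.00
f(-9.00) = -210.00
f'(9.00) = -57.00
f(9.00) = -264.00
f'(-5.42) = 29.52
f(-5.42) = -65.87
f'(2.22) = -16.32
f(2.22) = -15.45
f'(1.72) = -13.32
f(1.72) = -8.04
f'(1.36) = -11.16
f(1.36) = -3.63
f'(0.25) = -4.50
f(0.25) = 5.06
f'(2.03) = -15.18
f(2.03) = -12.45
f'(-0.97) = 2.82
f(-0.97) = 6.09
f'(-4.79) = 25.74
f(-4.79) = -48.46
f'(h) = -6*h - 3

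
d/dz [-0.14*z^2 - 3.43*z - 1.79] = -0.28*z - 3.43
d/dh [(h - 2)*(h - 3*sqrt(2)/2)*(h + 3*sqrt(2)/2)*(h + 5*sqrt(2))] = 4*h^3 - 6*h^2 + 15*sqrt(2)*h^2 - 20*sqrt(2)*h - 9*h - 45*sqrt(2)/2 + 9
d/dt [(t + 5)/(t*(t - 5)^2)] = (-2*t^2 - 15*t + 25)/(t^2*(t^3 - 15*t^2 + 75*t - 125))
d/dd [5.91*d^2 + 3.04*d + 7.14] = 11.82*d + 3.04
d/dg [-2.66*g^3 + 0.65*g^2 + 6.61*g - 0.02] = -7.98*g^2 + 1.3*g + 6.61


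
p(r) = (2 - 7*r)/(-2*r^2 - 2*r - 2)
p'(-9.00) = -0.06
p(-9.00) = -0.45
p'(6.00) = -0.06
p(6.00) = 0.47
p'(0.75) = 0.75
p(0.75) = 0.70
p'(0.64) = 1.03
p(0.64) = 0.60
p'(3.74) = -0.11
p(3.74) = 0.65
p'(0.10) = 3.79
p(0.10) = -0.59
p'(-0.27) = 5.75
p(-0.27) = -2.42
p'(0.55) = 1.32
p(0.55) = 0.50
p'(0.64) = 1.03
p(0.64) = 0.60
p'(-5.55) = -0.17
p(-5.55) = -0.78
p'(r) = (2 - 7*r)*(4*r + 2)/(-2*r^2 - 2*r - 2)^2 - 7/(-2*r^2 - 2*r - 2) = (7*r^2 + 7*r - (2*r + 1)*(7*r - 2) + 7)/(2*(r^2 + r + 1)^2)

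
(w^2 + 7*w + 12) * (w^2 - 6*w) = w^4 + w^3 - 30*w^2 - 72*w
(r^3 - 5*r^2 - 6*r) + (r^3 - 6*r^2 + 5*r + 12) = 2*r^3 - 11*r^2 - r + 12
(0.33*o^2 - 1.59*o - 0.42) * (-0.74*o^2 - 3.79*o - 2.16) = -0.2442*o^4 - 0.0741000000000001*o^3 + 5.6241*o^2 + 5.0262*o + 0.9072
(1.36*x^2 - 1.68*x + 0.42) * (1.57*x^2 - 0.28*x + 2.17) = 2.1352*x^4 - 3.0184*x^3 + 4.081*x^2 - 3.7632*x + 0.9114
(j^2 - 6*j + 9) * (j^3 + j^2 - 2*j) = j^5 - 5*j^4 + j^3 + 21*j^2 - 18*j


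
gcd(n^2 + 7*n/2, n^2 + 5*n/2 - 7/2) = n + 7/2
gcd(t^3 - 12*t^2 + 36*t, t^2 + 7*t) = t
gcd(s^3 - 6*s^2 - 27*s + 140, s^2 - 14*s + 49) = s - 7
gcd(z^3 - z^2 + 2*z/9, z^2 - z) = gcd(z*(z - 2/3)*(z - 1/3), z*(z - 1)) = z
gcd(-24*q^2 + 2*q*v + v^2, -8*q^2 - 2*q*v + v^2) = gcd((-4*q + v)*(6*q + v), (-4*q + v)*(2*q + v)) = 4*q - v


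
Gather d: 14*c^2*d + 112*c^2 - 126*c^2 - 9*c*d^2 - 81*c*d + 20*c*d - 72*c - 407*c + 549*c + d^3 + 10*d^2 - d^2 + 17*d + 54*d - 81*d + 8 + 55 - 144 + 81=-14*c^2 + 70*c + d^3 + d^2*(9 - 9*c) + d*(14*c^2 - 61*c - 10)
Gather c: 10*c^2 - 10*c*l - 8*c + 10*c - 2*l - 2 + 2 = 10*c^2 + c*(2 - 10*l) - 2*l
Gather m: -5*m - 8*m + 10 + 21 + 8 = 39 - 13*m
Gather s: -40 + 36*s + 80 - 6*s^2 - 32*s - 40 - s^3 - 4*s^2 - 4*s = -s^3 - 10*s^2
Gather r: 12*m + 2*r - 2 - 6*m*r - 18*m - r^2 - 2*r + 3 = -6*m*r - 6*m - r^2 + 1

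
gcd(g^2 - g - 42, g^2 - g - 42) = g^2 - g - 42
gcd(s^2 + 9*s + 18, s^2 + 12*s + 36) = s + 6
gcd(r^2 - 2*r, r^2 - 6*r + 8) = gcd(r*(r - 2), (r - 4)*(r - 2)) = r - 2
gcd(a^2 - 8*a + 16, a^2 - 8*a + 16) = a^2 - 8*a + 16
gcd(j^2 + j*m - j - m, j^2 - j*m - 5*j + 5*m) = 1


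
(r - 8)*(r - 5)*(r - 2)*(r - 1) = r^4 - 16*r^3 + 81*r^2 - 146*r + 80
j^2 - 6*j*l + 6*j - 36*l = (j + 6)*(j - 6*l)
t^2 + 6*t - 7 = (t - 1)*(t + 7)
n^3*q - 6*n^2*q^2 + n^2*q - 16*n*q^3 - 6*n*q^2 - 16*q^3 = (n - 8*q)*(n + 2*q)*(n*q + q)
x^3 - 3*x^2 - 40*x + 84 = (x - 7)*(x - 2)*(x + 6)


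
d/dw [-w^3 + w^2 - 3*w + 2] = -3*w^2 + 2*w - 3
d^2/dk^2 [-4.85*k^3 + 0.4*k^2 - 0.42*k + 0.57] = 0.8 - 29.1*k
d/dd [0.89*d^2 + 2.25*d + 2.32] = 1.78*d + 2.25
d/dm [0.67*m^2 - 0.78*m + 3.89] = 1.34*m - 0.78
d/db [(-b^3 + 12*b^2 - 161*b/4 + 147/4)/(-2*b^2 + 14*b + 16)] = (4*b^4 - 56*b^3 + 79*b^2 + 1062*b - 2317)/(8*(b^4 - 14*b^3 + 33*b^2 + 112*b + 64))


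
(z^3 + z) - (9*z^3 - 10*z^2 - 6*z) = -8*z^3 + 10*z^2 + 7*z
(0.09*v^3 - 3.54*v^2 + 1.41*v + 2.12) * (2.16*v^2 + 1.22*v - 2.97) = 0.1944*v^5 - 7.5366*v^4 - 1.5405*v^3 + 16.8132*v^2 - 1.6013*v - 6.2964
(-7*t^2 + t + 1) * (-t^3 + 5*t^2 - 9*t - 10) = 7*t^5 - 36*t^4 + 67*t^3 + 66*t^2 - 19*t - 10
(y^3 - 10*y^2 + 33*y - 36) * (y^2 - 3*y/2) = y^5 - 23*y^4/2 + 48*y^3 - 171*y^2/2 + 54*y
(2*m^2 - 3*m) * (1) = 2*m^2 - 3*m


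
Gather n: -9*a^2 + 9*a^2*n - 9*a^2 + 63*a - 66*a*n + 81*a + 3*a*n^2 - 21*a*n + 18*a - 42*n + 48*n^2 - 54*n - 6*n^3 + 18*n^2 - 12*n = -18*a^2 + 162*a - 6*n^3 + n^2*(3*a + 66) + n*(9*a^2 - 87*a - 108)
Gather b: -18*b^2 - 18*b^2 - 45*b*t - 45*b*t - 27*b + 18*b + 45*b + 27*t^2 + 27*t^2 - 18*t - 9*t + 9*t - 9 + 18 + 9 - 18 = -36*b^2 + b*(36 - 90*t) + 54*t^2 - 18*t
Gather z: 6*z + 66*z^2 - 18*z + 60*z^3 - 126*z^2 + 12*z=60*z^3 - 60*z^2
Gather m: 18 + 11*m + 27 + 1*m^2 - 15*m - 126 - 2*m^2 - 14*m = -m^2 - 18*m - 81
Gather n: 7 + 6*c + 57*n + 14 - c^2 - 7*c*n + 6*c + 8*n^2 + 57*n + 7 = -c^2 + 12*c + 8*n^2 + n*(114 - 7*c) + 28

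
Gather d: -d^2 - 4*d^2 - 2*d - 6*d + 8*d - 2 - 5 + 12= 5 - 5*d^2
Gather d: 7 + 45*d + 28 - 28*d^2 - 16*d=-28*d^2 + 29*d + 35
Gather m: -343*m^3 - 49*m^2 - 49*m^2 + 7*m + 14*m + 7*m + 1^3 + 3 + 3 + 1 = -343*m^3 - 98*m^2 + 28*m + 8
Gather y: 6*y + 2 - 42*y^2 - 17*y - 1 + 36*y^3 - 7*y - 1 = 36*y^3 - 42*y^2 - 18*y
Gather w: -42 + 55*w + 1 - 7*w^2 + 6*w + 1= -7*w^2 + 61*w - 40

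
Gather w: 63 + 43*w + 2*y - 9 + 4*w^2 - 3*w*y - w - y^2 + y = 4*w^2 + w*(42 - 3*y) - y^2 + 3*y + 54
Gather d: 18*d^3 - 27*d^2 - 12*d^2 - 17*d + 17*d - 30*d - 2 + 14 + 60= 18*d^3 - 39*d^2 - 30*d + 72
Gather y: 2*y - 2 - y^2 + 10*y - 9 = -y^2 + 12*y - 11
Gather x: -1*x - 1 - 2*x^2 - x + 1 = -2*x^2 - 2*x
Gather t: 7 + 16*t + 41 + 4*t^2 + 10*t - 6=4*t^2 + 26*t + 42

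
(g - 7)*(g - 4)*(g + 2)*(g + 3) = g^4 - 6*g^3 - 21*g^2 + 74*g + 168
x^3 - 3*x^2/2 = x^2*(x - 3/2)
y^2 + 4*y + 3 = (y + 1)*(y + 3)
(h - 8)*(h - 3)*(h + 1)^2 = h^4 - 9*h^3 + 3*h^2 + 37*h + 24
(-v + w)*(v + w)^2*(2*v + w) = -2*v^4 - 3*v^3*w + v^2*w^2 + 3*v*w^3 + w^4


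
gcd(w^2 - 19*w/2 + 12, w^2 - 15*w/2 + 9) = w - 3/2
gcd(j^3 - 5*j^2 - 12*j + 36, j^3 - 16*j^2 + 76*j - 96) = j^2 - 8*j + 12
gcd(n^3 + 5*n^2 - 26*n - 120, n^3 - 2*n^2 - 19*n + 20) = n^2 - n - 20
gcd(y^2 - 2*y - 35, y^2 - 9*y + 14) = y - 7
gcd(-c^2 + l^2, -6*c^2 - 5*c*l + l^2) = c + l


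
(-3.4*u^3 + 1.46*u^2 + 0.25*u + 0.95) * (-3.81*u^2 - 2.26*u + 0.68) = 12.954*u^5 + 2.1214*u^4 - 6.5641*u^3 - 3.1917*u^2 - 1.977*u + 0.646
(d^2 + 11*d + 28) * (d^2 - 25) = d^4 + 11*d^3 + 3*d^2 - 275*d - 700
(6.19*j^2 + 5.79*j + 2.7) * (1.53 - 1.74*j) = -10.7706*j^3 - 0.603899999999999*j^2 + 4.1607*j + 4.131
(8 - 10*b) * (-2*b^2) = 20*b^3 - 16*b^2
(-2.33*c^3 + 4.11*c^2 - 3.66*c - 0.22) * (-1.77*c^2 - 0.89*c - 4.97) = 4.1241*c^5 - 5.201*c^4 + 14.4004*c^3 - 16.7799*c^2 + 18.386*c + 1.0934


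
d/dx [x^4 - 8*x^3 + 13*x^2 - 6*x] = 4*x^3 - 24*x^2 + 26*x - 6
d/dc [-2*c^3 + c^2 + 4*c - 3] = -6*c^2 + 2*c + 4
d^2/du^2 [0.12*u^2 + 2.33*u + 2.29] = 0.240000000000000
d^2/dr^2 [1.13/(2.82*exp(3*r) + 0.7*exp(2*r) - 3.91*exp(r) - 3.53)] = ((-28.6794*exp(2*r) - 3.164*exp(r) + 4.4183)*(2.82*exp(3*r) + 0.7*exp(2*r) - 3.91*exp(r) - 3.53) + 1.13*(8.46*exp(2*r) + 1.4*exp(r) - 3.91)*(16.92*exp(2*r) + 2.8*exp(r) - 7.82)*exp(r))*exp(r)/(2.82*exp(3*r) + 0.7*exp(2*r) - 3.91*exp(r) - 3.53)^3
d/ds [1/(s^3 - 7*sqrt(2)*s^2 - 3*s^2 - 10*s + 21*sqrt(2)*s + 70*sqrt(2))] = (-3*s^2 + 6*s + 14*sqrt(2)*s - 21*sqrt(2) + 10)/(s^3 - 7*sqrt(2)*s^2 - 3*s^2 - 10*s + 21*sqrt(2)*s + 70*sqrt(2))^2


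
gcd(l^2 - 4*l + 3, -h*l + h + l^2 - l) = l - 1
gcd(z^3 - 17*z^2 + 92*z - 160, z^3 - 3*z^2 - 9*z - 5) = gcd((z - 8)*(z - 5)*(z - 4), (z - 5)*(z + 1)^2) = z - 5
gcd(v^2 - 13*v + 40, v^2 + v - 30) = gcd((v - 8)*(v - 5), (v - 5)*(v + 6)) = v - 5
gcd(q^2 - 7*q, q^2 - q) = q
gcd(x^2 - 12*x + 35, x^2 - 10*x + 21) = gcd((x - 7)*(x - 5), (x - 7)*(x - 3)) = x - 7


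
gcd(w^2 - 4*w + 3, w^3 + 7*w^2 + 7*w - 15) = w - 1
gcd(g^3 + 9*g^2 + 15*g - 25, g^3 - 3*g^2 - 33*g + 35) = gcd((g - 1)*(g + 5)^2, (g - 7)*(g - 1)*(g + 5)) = g^2 + 4*g - 5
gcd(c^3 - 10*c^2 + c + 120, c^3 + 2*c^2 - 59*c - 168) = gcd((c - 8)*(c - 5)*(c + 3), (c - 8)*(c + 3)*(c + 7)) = c^2 - 5*c - 24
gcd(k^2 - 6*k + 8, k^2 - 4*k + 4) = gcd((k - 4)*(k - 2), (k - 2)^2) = k - 2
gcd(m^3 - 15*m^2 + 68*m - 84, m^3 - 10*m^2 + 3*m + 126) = m^2 - 13*m + 42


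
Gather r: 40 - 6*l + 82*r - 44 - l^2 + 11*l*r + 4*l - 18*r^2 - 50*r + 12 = -l^2 - 2*l - 18*r^2 + r*(11*l + 32) + 8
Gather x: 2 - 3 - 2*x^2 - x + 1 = -2*x^2 - x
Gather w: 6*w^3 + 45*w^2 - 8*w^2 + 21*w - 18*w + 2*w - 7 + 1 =6*w^3 + 37*w^2 + 5*w - 6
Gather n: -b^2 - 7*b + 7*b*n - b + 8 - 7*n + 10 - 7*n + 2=-b^2 - 8*b + n*(7*b - 14) + 20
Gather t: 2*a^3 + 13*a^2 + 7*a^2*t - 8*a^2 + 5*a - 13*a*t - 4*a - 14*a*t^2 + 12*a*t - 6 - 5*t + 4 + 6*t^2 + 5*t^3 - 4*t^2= 2*a^3 + 5*a^2 + a + 5*t^3 + t^2*(2 - 14*a) + t*(7*a^2 - a - 5) - 2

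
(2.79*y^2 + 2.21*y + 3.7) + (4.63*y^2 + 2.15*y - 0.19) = 7.42*y^2 + 4.36*y + 3.51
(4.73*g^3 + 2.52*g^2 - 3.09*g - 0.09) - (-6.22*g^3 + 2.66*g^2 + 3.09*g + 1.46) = 10.95*g^3 - 0.14*g^2 - 6.18*g - 1.55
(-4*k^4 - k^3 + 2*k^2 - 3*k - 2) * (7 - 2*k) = 8*k^5 - 26*k^4 - 11*k^3 + 20*k^2 - 17*k - 14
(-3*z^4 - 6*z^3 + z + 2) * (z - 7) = -3*z^5 + 15*z^4 + 42*z^3 + z^2 - 5*z - 14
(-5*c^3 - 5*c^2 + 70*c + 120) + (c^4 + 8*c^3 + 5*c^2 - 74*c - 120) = c^4 + 3*c^3 - 4*c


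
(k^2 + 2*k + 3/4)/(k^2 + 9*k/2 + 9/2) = (k + 1/2)/(k + 3)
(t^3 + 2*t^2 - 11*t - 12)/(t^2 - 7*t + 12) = (t^2 + 5*t + 4)/(t - 4)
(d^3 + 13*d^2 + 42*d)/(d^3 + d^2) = (d^2 + 13*d + 42)/(d*(d + 1))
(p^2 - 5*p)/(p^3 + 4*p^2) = (p - 5)/(p*(p + 4))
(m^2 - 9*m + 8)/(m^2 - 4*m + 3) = (m - 8)/(m - 3)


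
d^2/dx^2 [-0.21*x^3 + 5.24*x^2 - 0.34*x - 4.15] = 10.48 - 1.26*x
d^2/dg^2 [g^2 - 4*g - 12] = 2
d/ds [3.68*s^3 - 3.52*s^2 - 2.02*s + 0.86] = 11.04*s^2 - 7.04*s - 2.02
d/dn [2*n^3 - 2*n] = 6*n^2 - 2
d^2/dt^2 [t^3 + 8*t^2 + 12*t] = 6*t + 16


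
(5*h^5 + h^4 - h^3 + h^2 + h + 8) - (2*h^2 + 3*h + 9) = 5*h^5 + h^4 - h^3 - h^2 - 2*h - 1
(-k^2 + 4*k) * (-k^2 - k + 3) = k^4 - 3*k^3 - 7*k^2 + 12*k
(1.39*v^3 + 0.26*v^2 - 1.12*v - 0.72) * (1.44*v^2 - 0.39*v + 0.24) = 2.0016*v^5 - 0.1677*v^4 - 1.3806*v^3 - 0.5376*v^2 + 0.012*v - 0.1728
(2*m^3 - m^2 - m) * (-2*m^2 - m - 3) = -4*m^5 - 3*m^3 + 4*m^2 + 3*m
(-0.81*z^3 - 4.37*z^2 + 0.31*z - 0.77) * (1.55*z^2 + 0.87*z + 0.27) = -1.2555*z^5 - 7.4782*z^4 - 3.5401*z^3 - 2.1037*z^2 - 0.5862*z - 0.2079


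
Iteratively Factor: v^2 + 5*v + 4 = (v + 1)*(v + 4)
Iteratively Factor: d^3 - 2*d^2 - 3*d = (d + 1)*(d^2 - 3*d) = (d - 3)*(d + 1)*(d)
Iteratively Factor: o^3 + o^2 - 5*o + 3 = (o - 1)*(o^2 + 2*o - 3) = (o - 1)*(o + 3)*(o - 1)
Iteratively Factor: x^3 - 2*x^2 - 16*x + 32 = (x + 4)*(x^2 - 6*x + 8) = (x - 2)*(x + 4)*(x - 4)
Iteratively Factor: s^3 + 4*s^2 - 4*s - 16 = (s + 4)*(s^2 - 4) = (s + 2)*(s + 4)*(s - 2)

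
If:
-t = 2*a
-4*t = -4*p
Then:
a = -t/2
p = t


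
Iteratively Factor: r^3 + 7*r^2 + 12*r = (r)*(r^2 + 7*r + 12) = r*(r + 3)*(r + 4)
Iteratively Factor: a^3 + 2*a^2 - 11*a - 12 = (a + 4)*(a^2 - 2*a - 3) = (a - 3)*(a + 4)*(a + 1)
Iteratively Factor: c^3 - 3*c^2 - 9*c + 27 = (c - 3)*(c^2 - 9) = (c - 3)*(c + 3)*(c - 3)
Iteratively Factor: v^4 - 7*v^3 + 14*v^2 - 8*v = (v - 4)*(v^3 - 3*v^2 + 2*v) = v*(v - 4)*(v^2 - 3*v + 2) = v*(v - 4)*(v - 2)*(v - 1)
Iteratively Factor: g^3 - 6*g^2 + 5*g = (g)*(g^2 - 6*g + 5) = g*(g - 5)*(g - 1)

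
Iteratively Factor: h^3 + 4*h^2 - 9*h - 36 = (h + 4)*(h^2 - 9) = (h - 3)*(h + 4)*(h + 3)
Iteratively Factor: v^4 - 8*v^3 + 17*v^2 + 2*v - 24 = (v - 3)*(v^3 - 5*v^2 + 2*v + 8) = (v - 3)*(v - 2)*(v^2 - 3*v - 4) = (v - 4)*(v - 3)*(v - 2)*(v + 1)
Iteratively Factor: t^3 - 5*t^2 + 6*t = (t)*(t^2 - 5*t + 6) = t*(t - 3)*(t - 2)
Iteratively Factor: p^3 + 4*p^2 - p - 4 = (p + 1)*(p^2 + 3*p - 4) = (p + 1)*(p + 4)*(p - 1)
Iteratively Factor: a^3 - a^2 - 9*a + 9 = (a + 3)*(a^2 - 4*a + 3) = (a - 1)*(a + 3)*(a - 3)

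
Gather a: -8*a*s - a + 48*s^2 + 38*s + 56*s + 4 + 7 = a*(-8*s - 1) + 48*s^2 + 94*s + 11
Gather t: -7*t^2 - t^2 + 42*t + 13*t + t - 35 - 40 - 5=-8*t^2 + 56*t - 80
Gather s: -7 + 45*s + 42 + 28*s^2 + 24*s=28*s^2 + 69*s + 35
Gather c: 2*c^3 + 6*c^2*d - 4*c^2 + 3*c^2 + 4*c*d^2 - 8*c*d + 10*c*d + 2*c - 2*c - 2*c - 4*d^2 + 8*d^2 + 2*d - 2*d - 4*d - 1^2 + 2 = 2*c^3 + c^2*(6*d - 1) + c*(4*d^2 + 2*d - 2) + 4*d^2 - 4*d + 1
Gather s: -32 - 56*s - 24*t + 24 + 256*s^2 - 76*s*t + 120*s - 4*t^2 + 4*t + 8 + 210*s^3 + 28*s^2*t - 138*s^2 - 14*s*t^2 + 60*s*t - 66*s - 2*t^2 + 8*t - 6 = 210*s^3 + s^2*(28*t + 118) + s*(-14*t^2 - 16*t - 2) - 6*t^2 - 12*t - 6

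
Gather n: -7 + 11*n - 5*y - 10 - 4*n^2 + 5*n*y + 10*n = -4*n^2 + n*(5*y + 21) - 5*y - 17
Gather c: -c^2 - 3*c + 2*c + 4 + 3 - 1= -c^2 - c + 6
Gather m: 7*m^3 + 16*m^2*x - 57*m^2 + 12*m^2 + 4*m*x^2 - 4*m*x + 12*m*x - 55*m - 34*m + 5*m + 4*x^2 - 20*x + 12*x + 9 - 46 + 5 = 7*m^3 + m^2*(16*x - 45) + m*(4*x^2 + 8*x - 84) + 4*x^2 - 8*x - 32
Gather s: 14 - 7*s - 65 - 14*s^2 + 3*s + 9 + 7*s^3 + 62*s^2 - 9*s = 7*s^3 + 48*s^2 - 13*s - 42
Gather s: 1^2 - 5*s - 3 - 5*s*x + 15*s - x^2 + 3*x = s*(10 - 5*x) - x^2 + 3*x - 2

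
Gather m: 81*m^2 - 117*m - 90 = 81*m^2 - 117*m - 90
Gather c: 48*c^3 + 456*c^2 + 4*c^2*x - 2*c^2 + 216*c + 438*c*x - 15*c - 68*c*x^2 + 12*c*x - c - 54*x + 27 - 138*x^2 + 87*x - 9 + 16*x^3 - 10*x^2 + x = 48*c^3 + c^2*(4*x + 454) + c*(-68*x^2 + 450*x + 200) + 16*x^3 - 148*x^2 + 34*x + 18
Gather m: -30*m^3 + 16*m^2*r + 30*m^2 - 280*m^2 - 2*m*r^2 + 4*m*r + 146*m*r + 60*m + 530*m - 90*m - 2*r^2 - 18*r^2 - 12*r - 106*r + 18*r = -30*m^3 + m^2*(16*r - 250) + m*(-2*r^2 + 150*r + 500) - 20*r^2 - 100*r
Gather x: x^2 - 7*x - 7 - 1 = x^2 - 7*x - 8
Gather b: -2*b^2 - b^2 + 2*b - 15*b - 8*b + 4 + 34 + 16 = -3*b^2 - 21*b + 54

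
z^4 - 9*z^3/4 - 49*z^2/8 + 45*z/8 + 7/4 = (z - 7/2)*(z - 1)*(z + 1/4)*(z + 2)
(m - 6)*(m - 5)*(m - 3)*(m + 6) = m^4 - 8*m^3 - 21*m^2 + 288*m - 540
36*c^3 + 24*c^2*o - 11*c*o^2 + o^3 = (-6*c + o)^2*(c + o)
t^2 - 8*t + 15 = (t - 5)*(t - 3)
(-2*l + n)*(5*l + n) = -10*l^2 + 3*l*n + n^2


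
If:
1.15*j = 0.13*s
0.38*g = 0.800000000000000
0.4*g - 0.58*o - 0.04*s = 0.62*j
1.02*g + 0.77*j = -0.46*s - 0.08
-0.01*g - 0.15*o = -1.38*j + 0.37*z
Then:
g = 2.11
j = -0.46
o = 2.22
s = -4.07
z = -2.68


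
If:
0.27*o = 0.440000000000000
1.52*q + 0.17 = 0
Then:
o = 1.63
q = -0.11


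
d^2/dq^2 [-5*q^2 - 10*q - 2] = -10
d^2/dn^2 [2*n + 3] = 0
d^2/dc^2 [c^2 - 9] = 2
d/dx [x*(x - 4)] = 2*x - 4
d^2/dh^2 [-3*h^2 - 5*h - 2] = -6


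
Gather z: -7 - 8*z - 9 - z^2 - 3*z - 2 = -z^2 - 11*z - 18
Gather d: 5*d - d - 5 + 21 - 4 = 4*d + 12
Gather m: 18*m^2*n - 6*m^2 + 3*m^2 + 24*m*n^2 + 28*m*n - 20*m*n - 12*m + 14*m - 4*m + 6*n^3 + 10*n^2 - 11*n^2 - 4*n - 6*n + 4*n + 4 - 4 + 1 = m^2*(18*n - 3) + m*(24*n^2 + 8*n - 2) + 6*n^3 - n^2 - 6*n + 1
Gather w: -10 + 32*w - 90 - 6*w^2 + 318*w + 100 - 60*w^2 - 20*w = -66*w^2 + 330*w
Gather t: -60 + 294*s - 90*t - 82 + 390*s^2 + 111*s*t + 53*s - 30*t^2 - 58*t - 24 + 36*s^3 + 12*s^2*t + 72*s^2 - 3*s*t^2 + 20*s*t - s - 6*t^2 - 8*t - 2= 36*s^3 + 462*s^2 + 346*s + t^2*(-3*s - 36) + t*(12*s^2 + 131*s - 156) - 168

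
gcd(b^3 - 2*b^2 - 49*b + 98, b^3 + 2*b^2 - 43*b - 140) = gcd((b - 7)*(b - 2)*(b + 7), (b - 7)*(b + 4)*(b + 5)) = b - 7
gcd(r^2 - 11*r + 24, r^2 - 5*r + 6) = r - 3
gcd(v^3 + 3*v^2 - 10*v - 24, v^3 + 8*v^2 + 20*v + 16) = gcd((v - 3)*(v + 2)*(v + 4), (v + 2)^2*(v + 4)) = v^2 + 6*v + 8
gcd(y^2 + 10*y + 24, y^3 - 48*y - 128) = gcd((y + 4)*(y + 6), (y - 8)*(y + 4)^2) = y + 4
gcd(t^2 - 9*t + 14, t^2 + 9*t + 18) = 1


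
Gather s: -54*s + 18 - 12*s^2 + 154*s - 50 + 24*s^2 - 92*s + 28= 12*s^2 + 8*s - 4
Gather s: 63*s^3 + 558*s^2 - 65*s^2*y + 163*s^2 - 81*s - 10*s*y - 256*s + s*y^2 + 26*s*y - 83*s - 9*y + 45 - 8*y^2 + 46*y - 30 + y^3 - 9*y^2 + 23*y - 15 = 63*s^3 + s^2*(721 - 65*y) + s*(y^2 + 16*y - 420) + y^3 - 17*y^2 + 60*y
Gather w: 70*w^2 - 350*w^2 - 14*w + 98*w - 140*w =-280*w^2 - 56*w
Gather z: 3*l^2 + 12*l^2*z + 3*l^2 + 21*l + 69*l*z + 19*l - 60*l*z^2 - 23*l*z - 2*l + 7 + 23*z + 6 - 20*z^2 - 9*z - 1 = 6*l^2 + 38*l + z^2*(-60*l - 20) + z*(12*l^2 + 46*l + 14) + 12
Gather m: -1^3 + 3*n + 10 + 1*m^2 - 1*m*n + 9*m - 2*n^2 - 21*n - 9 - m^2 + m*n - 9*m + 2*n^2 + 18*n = 0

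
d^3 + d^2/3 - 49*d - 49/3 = (d - 7)*(d + 1/3)*(d + 7)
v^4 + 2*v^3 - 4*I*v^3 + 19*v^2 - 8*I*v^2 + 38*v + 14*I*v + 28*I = (v + 2)*(v - 7*I)*(v + I)*(v + 2*I)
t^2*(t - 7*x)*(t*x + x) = t^4*x - 7*t^3*x^2 + t^3*x - 7*t^2*x^2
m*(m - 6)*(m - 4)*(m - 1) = m^4 - 11*m^3 + 34*m^2 - 24*m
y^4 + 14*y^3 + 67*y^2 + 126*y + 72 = (y + 1)*(y + 3)*(y + 4)*(y + 6)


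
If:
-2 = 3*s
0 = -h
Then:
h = 0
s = -2/3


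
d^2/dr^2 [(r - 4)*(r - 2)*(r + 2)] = 6*r - 8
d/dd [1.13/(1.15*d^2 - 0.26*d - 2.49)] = (0.2938 - 2.599*d)/(-1.15*d^2 + 0.26*d + 2.49)^2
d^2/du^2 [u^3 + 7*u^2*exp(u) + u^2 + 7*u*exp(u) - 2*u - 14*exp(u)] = 7*u^2*exp(u) + 35*u*exp(u) + 6*u + 14*exp(u) + 2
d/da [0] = 0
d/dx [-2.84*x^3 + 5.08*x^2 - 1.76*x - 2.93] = -8.52*x^2 + 10.16*x - 1.76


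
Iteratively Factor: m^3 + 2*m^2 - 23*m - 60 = (m + 3)*(m^2 - m - 20) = (m - 5)*(m + 3)*(m + 4)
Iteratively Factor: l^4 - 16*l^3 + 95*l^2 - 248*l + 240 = (l - 4)*(l^3 - 12*l^2 + 47*l - 60) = (l - 4)^2*(l^2 - 8*l + 15) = (l - 4)^2*(l - 3)*(l - 5)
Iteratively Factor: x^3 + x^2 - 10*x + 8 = (x + 4)*(x^2 - 3*x + 2) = (x - 1)*(x + 4)*(x - 2)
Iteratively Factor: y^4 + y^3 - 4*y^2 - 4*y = (y - 2)*(y^3 + 3*y^2 + 2*y) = y*(y - 2)*(y^2 + 3*y + 2) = y*(y - 2)*(y + 2)*(y + 1)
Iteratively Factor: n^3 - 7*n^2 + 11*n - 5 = (n - 5)*(n^2 - 2*n + 1) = (n - 5)*(n - 1)*(n - 1)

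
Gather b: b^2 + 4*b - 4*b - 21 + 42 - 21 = b^2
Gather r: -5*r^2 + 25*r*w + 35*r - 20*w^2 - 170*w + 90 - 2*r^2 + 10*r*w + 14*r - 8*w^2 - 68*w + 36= -7*r^2 + r*(35*w + 49) - 28*w^2 - 238*w + 126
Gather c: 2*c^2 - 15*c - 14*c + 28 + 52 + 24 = 2*c^2 - 29*c + 104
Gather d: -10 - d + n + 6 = -d + n - 4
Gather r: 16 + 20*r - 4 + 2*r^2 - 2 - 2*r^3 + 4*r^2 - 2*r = -2*r^3 + 6*r^2 + 18*r + 10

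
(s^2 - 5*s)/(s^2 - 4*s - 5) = s/(s + 1)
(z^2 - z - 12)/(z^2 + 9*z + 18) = (z - 4)/(z + 6)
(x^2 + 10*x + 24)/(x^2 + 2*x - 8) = (x + 6)/(x - 2)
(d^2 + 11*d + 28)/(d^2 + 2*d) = (d^2 + 11*d + 28)/(d*(d + 2))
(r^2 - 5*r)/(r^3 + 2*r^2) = (r - 5)/(r*(r + 2))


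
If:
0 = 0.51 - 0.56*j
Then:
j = 0.91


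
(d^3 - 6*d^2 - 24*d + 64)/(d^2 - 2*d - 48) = (d^2 + 2*d - 8)/(d + 6)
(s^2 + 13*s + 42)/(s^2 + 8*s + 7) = (s + 6)/(s + 1)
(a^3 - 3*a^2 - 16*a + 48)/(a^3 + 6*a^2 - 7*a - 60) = (a - 4)/(a + 5)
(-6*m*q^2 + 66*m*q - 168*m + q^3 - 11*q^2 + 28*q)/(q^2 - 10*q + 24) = (-6*m*q + 42*m + q^2 - 7*q)/(q - 6)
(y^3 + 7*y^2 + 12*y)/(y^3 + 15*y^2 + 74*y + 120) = y*(y + 3)/(y^2 + 11*y + 30)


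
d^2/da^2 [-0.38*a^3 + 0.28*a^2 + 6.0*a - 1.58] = 0.56 - 2.28*a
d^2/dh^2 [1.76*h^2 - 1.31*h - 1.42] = 3.52000000000000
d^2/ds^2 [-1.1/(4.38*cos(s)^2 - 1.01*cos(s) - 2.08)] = (-84.41136*(1 - cos(s)^2)^2 + 14.59854*cos(s)^3 - 83.41355*cos(s)^2 - 26.8862*cos(s) + 106.69846)/(-4.38*cos(s)^2 + 1.01*cos(s) + 2.08)^3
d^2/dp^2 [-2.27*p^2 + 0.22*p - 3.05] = -4.54000000000000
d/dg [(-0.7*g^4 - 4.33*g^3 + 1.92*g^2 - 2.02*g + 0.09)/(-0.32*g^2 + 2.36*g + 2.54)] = (0.448*g^5 - 3.5704*g^4 - 27.5496*g^3 - 29.1098*g^2 + 9.8112*g - 5.3432)/(0.1024*g^4 - 1.5104*g^3 + 3.944*g^2 + 11.9888*g + 6.4516)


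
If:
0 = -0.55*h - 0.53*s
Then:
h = -0.963636363636364*s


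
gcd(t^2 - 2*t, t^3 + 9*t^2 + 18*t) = t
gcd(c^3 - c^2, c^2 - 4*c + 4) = 1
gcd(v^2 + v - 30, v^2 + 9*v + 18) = v + 6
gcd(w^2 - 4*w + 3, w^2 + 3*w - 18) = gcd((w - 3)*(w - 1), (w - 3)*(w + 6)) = w - 3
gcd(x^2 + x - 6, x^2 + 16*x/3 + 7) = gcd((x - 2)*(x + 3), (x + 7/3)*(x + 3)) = x + 3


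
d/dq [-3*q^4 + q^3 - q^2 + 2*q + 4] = -12*q^3 + 3*q^2 - 2*q + 2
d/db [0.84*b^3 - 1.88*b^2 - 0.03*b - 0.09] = 2.52*b^2 - 3.76*b - 0.03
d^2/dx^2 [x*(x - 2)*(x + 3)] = 6*x + 2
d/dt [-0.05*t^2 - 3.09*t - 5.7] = -0.1*t - 3.09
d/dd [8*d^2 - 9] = 16*d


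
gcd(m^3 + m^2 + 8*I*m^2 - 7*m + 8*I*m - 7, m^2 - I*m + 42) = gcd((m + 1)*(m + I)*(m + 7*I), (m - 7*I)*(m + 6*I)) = 1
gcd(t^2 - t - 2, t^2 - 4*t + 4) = t - 2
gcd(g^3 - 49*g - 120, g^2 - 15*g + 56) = g - 8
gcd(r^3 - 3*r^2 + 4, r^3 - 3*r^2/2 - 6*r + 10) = r^2 - 4*r + 4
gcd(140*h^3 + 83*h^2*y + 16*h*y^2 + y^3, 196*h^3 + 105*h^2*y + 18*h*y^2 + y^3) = 28*h^2 + 11*h*y + y^2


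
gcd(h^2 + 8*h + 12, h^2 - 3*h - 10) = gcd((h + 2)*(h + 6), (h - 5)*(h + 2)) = h + 2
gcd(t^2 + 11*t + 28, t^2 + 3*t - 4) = t + 4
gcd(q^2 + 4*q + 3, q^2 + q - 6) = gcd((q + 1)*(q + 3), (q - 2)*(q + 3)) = q + 3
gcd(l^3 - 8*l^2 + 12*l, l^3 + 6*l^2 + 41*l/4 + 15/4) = 1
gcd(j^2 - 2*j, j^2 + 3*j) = j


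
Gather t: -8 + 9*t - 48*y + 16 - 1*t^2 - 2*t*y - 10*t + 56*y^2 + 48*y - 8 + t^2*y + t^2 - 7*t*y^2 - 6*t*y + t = t^2*y + t*(-7*y^2 - 8*y) + 56*y^2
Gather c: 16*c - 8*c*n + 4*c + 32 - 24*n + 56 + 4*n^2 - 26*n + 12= c*(20 - 8*n) + 4*n^2 - 50*n + 100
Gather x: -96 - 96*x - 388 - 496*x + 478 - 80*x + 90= 84 - 672*x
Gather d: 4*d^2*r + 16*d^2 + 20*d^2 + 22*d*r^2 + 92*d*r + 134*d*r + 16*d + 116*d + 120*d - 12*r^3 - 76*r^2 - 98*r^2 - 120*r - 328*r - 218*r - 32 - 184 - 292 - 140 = d^2*(4*r + 36) + d*(22*r^2 + 226*r + 252) - 12*r^3 - 174*r^2 - 666*r - 648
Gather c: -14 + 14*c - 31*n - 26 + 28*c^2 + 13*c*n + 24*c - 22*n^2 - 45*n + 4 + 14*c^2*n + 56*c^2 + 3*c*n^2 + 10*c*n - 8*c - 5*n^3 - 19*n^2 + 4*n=c^2*(14*n + 84) + c*(3*n^2 + 23*n + 30) - 5*n^3 - 41*n^2 - 72*n - 36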